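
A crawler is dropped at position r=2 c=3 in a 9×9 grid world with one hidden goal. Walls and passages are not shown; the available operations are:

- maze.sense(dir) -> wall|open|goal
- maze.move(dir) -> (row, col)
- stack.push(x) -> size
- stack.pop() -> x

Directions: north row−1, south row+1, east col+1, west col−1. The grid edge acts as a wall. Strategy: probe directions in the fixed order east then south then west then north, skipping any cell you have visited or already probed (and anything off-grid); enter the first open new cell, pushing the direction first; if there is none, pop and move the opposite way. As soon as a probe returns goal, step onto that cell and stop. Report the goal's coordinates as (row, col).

Invoking maze.sense with dir='east', : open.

Invoking stack.push with x='east', — result: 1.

Using maze.move with dir='east', — result: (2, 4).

I invoke maze.sense with dir='east', giving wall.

I use maze.sense with dir='south', : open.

Now I run stack.push with x='south', and get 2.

Calling maze.move with dir='south', giving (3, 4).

I run maze.sense with dir='east', giving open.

Then stack.push with x='east', yielding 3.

Next I call maze.move with dir='east', and see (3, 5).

I run maze.sense with dir='east', which returns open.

I run stack.push with x='east', and get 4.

I invoke maze.move with dir='east', → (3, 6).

Using maze.sense with dir='east', and get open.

I try stack.push with x='east', which returns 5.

Now I run maze.move with dir='east', which returns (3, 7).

I use maze.sense with dir='east', and observe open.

Now I run stack.push with x='east', → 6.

I try maze.move with dir='east', giving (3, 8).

Now I run maze.sense with dir='south', → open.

Invoking stack.push with x='south', → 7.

Using maze.move with dir='south', and observe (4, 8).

I invoke maze.sense with dir='south', yielding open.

I invoke stack.push with x='south', : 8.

Invoking maze.move with dir='south', → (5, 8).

I use maze.sense with dir='south', and see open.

I try stack.push with x='south', : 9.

Now I run maze.move with dir='south', giving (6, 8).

Next I call maze.sense with dir='south', which returns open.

I call stack.push with x='south', and observe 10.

Calling maze.move with dir='south', and get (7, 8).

I run maze.sense with dir='south', → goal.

Then maze.move with dir='south', giving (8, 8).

Answer: (8, 8)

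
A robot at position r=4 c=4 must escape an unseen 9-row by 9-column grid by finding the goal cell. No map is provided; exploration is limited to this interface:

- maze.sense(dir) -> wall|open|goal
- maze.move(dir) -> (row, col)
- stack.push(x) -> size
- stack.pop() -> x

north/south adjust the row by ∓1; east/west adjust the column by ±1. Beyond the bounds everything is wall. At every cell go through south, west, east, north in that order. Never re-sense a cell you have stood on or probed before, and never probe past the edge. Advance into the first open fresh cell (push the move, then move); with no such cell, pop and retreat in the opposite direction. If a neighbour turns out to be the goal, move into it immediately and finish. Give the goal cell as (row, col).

;; maze.sense(dir='south') ~> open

;; stack.push(x='south') ~> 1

;; maze.move(dir='south') ~> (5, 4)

;; maze.sense(dir='south') ~> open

;; stack.push(x='south') ~> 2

;; maze.move(dir='south') ~> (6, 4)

;; maze.sense(dir='south') ~> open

;; stack.push(x='south') ~> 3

;; maze.move(dir='south') ~> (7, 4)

;; maze.sense(dir='south') ~> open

;; stack.push(x='south') ~> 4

;; maze.move(dir='south') ~> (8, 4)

;; maze.sense(dir='west') ~> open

;; stack.push(x='west') ~> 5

;; maze.move(dir='west') ~> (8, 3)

;; maze.sense(dir='west') ~> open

;; stack.push(x='west') ~> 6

;; maze.move(dir='west') ~> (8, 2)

;; maze.sense(dir='west') ~> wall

;; maze.sense(dir='north') ~> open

;; stack.push(x='north') ~> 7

;; maze.move(dir='north') ~> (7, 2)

;; maze.sense(dir='west') ~> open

;; stack.push(x='west') ~> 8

;; maze.move(dir='west') ~> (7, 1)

;; maze.sense(dir='west') ~> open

;; stack.push(x='west') ~> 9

;; maze.move(dir='west') ~> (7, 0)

;; maze.sense(dir='south') ~> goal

;; maze.move(dir='south') ~> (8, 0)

Answer: (8, 0)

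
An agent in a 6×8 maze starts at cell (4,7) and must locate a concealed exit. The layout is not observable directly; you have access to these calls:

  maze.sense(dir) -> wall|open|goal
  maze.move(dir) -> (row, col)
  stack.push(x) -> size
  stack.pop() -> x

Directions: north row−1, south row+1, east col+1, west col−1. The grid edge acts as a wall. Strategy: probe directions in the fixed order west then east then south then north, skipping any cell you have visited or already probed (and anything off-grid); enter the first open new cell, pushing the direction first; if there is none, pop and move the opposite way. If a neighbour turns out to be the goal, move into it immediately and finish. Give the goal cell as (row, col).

Do: sense[west]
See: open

Do: push[west]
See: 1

Do: move[west]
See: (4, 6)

Do: sense[west]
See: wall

Do: sense[south]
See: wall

Do: sense[north]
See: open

Do: push[north]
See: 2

Do: move[north]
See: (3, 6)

Do: sense[west]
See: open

Do: push[west]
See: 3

Do: move[west]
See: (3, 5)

Do: sense[west]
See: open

Do: push[west]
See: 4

Do: move[west]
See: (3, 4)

Do: sense[west]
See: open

Do: push[west]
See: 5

Do: move[west]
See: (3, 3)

Do: sense[west]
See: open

Do: push[west]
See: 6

Do: move[west]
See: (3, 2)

Do: sense[west]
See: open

Do: push[west]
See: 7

Do: move[west]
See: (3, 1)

Do: sense[west]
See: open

Do: push[west]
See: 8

Do: move[west]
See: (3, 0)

Do: sense[south]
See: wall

Do: sense[north]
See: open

Do: push[north]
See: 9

Do: move[north]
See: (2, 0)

Do: sense[east]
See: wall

Do: sense[north]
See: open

Do: push[north]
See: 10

Do: move[north]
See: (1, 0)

Do: sense[east]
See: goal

Do: move[east]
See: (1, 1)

Answer: (1, 1)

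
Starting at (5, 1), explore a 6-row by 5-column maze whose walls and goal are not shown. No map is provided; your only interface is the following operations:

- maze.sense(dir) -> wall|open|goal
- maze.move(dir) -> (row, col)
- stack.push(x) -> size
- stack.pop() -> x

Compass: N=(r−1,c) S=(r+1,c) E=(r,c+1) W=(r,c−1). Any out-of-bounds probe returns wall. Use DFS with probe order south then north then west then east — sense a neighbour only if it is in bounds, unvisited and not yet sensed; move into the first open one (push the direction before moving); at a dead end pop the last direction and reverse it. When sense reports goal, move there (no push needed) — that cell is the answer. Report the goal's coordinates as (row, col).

% maze.sense(dir=north) : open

% stack.push(x=north) : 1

% maze.move(dir=north) : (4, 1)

% maze.sense(dir=north) : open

% stack.push(x=north) : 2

% maze.move(dir=north) : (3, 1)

% maze.sense(dir=north) : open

% stack.push(x=north) : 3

% maze.move(dir=north) : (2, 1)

% maze.sense(dir=north) : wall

% maze.sense(dir=west) : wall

% maze.sense(dir=east) : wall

% stack.pop() : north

% maze.move(dir=south) : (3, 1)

% maze.sense(dir=west) : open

% stack.push(x=west) : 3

% maze.move(dir=west) : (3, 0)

% maze.sense(dir=south) : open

% stack.push(x=south) : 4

% maze.move(dir=south) : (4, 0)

% maze.sense(dir=south) : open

% stack.push(x=south) : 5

% maze.move(dir=south) : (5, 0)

% stack.pop() : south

% maze.move(dir=north) : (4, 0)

% stack.pop() : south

% maze.move(dir=north) : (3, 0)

% stack.pop() : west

% maze.move(dir=east) : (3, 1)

% maze.sense(dir=east) : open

% stack.push(x=east) : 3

% maze.move(dir=east) : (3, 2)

% maze.sense(dir=south) : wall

% maze.sense(dir=east) : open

% stack.push(x=east) : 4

% maze.move(dir=east) : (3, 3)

% maze.sense(dir=south) : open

% stack.push(x=south) : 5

% maze.move(dir=south) : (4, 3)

% maze.sense(dir=south) : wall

% maze.sense(dir=east) : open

% stack.push(x=east) : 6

% maze.move(dir=east) : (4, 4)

% maze.sense(dir=south) : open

% stack.push(x=south) : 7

% maze.move(dir=south) : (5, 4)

% stack.pop() : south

% maze.move(dir=north) : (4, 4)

% maze.sense(dir=north) : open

% stack.push(x=north) : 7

% maze.move(dir=north) : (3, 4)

% maze.sense(dir=north) : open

% stack.push(x=north) : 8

% maze.move(dir=north) : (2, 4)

% maze.sense(dir=north) : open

% stack.push(x=north) : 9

% maze.move(dir=north) : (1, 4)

% maze.sense(dir=north) : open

% stack.push(x=north) : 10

% maze.move(dir=north) : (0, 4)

% maze.sense(dir=west) : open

% stack.push(x=west) : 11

% maze.move(dir=west) : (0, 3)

% maze.sense(dir=south) : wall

% maze.sense(dir=west) : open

% stack.push(x=west) : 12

% maze.move(dir=west) : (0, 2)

% maze.sense(dir=south) : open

% stack.push(x=south) : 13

% maze.move(dir=south) : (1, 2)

% stack.pop() : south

% maze.move(dir=north) : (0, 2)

% maze.sense(dir=west) : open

% stack.push(x=west) : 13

% maze.move(dir=west) : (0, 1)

% maze.sense(dir=west) : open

% stack.push(x=west) : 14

% maze.move(dir=west) : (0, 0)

% maze.sense(dir=south) : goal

% maze.move(dir=south) : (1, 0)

Answer: (1, 0)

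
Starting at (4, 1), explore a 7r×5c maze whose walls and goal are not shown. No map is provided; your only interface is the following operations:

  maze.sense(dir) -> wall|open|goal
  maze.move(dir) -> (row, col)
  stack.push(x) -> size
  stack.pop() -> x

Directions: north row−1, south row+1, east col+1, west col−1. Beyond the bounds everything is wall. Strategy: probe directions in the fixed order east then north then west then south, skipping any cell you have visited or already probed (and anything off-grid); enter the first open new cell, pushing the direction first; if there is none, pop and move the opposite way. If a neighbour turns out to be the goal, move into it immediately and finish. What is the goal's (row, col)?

>>> sense dir='east'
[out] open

>>> push x='east'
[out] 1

>>> move dir='east'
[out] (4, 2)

>>> sense dir='east'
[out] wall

>>> sense dir='north'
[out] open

>>> push x='north'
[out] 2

>>> move dir='north'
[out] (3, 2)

>>> sense dir='east'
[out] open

>>> push x='east'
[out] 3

>>> move dir='east'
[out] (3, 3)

>>> sense dir='east'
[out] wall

>>> sense dir='north'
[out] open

>>> push x='north'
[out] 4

>>> move dir='north'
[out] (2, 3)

>>> sense dir='east'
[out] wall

>>> sense dir='north'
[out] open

>>> push x='north'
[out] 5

>>> move dir='north'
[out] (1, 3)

>>> sense dir='east'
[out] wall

>>> sense dir='north'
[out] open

>>> push x='north'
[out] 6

>>> move dir='north'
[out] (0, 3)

>>> sense dir='east'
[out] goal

>>> move dir='east'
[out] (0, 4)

Answer: (0, 4)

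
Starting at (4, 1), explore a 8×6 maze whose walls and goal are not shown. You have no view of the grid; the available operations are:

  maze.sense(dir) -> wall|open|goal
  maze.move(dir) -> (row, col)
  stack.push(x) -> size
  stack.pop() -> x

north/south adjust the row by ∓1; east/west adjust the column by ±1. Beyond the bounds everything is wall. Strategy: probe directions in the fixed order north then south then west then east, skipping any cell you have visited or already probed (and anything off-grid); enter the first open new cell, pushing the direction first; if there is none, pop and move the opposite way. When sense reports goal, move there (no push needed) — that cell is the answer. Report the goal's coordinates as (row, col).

CALL maze.sense[dir=north]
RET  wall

CALL maze.sense[dir=south]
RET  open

CALL stack.push[x=south]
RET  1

CALL maze.move[dir=south]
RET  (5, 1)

CALL maze.sense[dir=south]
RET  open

CALL stack.push[x=south]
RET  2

CALL maze.move[dir=south]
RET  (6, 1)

CALL maze.sense[dir=south]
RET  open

CALL stack.push[x=south]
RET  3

CALL maze.move[dir=south]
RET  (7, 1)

CALL maze.sense[dir=west]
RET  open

CALL stack.push[x=west]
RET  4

CALL maze.move[dir=west]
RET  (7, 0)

CALL maze.sense[dir=north]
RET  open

CALL stack.push[x=north]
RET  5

CALL maze.move[dir=north]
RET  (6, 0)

CALL maze.sense[dir=north]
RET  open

CALL stack.push[x=north]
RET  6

CALL maze.move[dir=north]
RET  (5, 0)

CALL maze.sense[dir=north]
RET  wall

CALL stack.pop[]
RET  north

CALL maze.move[dir=south]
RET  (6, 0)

CALL stack.pop[]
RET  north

CALL maze.move[dir=south]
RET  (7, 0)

CALL stack.pop[]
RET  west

CALL maze.move[dir=east]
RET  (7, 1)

CALL maze.sense[dir=east]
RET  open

CALL stack.push[x=east]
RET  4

CALL maze.move[dir=east]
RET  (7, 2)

CALL maze.sense[dir=north]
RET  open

CALL stack.push[x=north]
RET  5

CALL maze.move[dir=north]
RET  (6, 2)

CALL maze.sense[dir=north]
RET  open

CALL stack.push[x=north]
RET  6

CALL maze.move[dir=north]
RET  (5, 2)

CALL maze.sense[dir=north]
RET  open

CALL stack.push[x=north]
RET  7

CALL maze.move[dir=north]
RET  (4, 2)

CALL maze.sense[dir=north]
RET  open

CALL stack.push[x=north]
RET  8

CALL maze.move[dir=north]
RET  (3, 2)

CALL maze.sense[dir=north]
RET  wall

CALL maze.sense[dir=east]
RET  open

CALL stack.push[x=east]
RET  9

CALL maze.move[dir=east]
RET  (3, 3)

CALL maze.sense[dir=north]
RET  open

CALL stack.push[x=north]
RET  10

CALL maze.move[dir=north]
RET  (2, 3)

CALL maze.sense[dir=north]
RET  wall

CALL maze.sense[dir=east]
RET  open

CALL stack.push[x=east]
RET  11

CALL maze.move[dir=east]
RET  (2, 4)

CALL maze.sense[dir=north]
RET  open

CALL stack.push[x=north]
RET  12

CALL maze.move[dir=north]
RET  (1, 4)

CALL maze.sense[dir=north]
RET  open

CALL stack.push[x=north]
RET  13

CALL maze.move[dir=north]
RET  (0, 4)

CALL maze.sense[dir=west]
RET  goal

CALL maze.move[dir=west]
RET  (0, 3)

Answer: (0, 3)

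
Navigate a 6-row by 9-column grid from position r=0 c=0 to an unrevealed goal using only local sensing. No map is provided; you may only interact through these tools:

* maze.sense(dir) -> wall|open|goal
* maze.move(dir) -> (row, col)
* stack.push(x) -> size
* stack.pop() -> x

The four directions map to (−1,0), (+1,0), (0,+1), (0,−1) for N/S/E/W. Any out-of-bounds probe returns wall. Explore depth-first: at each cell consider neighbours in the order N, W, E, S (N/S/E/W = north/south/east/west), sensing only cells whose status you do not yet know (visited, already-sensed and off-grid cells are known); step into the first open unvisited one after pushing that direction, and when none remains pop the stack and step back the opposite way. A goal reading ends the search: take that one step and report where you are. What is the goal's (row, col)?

I run sense(east), → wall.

Next I call sense(south), and observe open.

I invoke push(south), and see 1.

I use move(south), → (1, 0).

Calling sense(east), giving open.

Invoking push(east), which returns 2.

I call move(east), and see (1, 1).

Next I call sense(east), yielding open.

I invoke push(east), and observe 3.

Using move(east), and get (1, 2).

I run sense(north), → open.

Calling push(north), → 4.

Now I run move(north), → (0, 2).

Invoking sense(east), and see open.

Then push(east), giving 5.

I use move(east), and get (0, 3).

Invoking sense(east), which returns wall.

Using sense(south), and get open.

Then push(south), which returns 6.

Now I run move(south), — result: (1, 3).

Then sense(east), yielding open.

Invoking push(east), yielding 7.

Invoking move(east), and see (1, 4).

I try sense(east), yielding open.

I call push(east), and observe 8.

I invoke move(east), and see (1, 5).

Using sense(north), — result: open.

I invoke push(north), — result: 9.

Invoking move(north), and observe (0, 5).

I use sense(east), and observe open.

I try push(east), and get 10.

Calling move(east), which returns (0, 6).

I run sense(east), giving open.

I use push(east), and observe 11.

I use move(east), → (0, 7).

I run sense(east), giving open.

I invoke push(east), and see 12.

Next I call move(east), and get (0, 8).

Invoking sense(south), — result: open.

Then push(south), and observe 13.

I try move(south), which returns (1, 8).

Calling sense(west), yielding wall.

I call sense(south), and observe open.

Now I run push(south), — result: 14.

I run move(south), giving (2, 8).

Then sense(west), — result: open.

Then push(west), : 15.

Invoking move(west), — result: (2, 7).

Next I call sense(west), : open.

Now I run push(west), — result: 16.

I use move(west), yielding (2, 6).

I call sense(north), : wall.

Now I run sense(west), and observe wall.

I invoke sense(south), : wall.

Calling pop, and observe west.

I run move(east), — result: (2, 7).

I use sense(south), which returns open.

Now I run push(south), : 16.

Using move(south), : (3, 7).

I invoke sense(east), which returns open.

Then push(east), giving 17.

Invoking move(east), yielding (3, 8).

Using sense(south), giving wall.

Then pop(), and see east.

Calling move(west), which returns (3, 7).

Now I run sense(south), which returns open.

Next I call push(south), and observe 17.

Next I call move(south), and see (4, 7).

I use sense(west), and observe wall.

Using sense(south), and see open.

Using push(south), and get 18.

I invoke move(south), and get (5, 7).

I use sense(west), and get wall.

Calling sense(east), giving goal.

I call move(east), giving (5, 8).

Answer: (5, 8)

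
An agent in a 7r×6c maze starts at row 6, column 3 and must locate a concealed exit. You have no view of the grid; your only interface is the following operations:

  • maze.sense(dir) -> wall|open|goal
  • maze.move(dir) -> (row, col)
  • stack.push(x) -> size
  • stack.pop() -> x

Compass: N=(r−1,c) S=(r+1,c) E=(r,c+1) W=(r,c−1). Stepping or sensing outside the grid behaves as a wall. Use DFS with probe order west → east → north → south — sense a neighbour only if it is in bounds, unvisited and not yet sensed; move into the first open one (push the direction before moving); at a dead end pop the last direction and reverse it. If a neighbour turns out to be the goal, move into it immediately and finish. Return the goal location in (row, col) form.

-- 1. maze.sense(dir='west') : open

-- 2. stack.push(x='west') : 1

-- 3. maze.move(dir='west') : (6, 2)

-- 4. maze.sense(dir='west') : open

-- 5. stack.push(x='west') : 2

-- 6. maze.move(dir='west') : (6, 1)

-- 7. maze.sense(dir='west') : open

-- 8. stack.push(x='west') : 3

-- 9. maze.move(dir='west') : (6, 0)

-- 10. maze.sense(dir='north') : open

-- 11. stack.push(x='north') : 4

-- 12. maze.move(dir='north') : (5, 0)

-- 13. maze.sense(dir='east') : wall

-- 14. maze.sense(dir='north') : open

-- 15. stack.push(x='north') : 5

-- 16. maze.move(dir='north') : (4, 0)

-- 17. maze.sense(dir='east') : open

-- 18. stack.push(x='east') : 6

-- 19. maze.move(dir='east') : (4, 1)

-- 20. maze.sense(dir='east') : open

-- 21. stack.push(x='east') : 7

-- 22. maze.move(dir='east') : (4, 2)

-- 23. maze.sense(dir='east') : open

-- 24. stack.push(x='east') : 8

-- 25. maze.move(dir='east') : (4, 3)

-- 26. maze.sense(dir='east') : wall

-- 27. maze.sense(dir='north') : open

-- 28. stack.push(x='north') : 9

-- 29. maze.move(dir='north') : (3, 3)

-- 30. maze.sense(dir='west') : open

-- 31. stack.push(x='west') : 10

-- 32. maze.move(dir='west') : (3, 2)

-- 33. maze.sense(dir='west') : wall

-- 34. maze.sense(dir='north') : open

-- 35. stack.push(x='north') : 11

-- 36. maze.move(dir='north') : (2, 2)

-- 37. maze.sense(dir='west') : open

-- 38. stack.push(x='west') : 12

-- 39. maze.move(dir='west') : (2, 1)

-- 40. maze.sense(dir='west') : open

-- 41. stack.push(x='west') : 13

-- 42. maze.move(dir='west') : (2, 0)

-- 43. maze.sense(dir='north') : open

-- 44. stack.push(x='north') : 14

-- 45. maze.move(dir='north') : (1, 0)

-- 46. maze.sense(dir='east') : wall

-- 47. maze.sense(dir='north') : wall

-- 48. stack.pop() : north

-- 49. maze.move(dir='south') : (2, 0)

-- 50. maze.sense(dir='south') : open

-- 51. stack.push(x='south') : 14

-- 52. maze.move(dir='south') : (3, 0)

-- 53. stack.pop() : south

-- 54. maze.move(dir='north') : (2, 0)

-- 55. stack.pop() : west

-- 56. maze.move(dir='east') : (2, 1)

-- 57. stack.pop() : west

-- 58. maze.move(dir='east') : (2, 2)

-- 59. maze.sense(dir='east') : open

-- 60. stack.push(x='east') : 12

-- 61. maze.move(dir='east') : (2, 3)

-- 62. maze.sense(dir='east') : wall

-- 63. maze.sense(dir='north') : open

-- 64. stack.push(x='north') : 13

-- 65. maze.move(dir='north') : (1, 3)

-- 66. maze.sense(dir='west') : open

-- 67. stack.push(x='west') : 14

-- 68. maze.move(dir='west') : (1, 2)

-- 69. maze.sense(dir='north') : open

-- 70. stack.push(x='north') : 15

-- 71. maze.move(dir='north') : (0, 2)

-- 72. maze.sense(dir='west') : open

-- 73. stack.push(x='west') : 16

-- 74. maze.move(dir='west') : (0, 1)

-- 75. stack.pop() : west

-- 76. maze.move(dir='east') : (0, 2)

-- 77. maze.sense(dir='east') : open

-- 78. stack.push(x='east') : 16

-- 79. maze.move(dir='east') : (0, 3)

-- 80. maze.sense(dir='east') : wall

-- 81. stack.pop() : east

-- 82. maze.move(dir='west') : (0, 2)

-- 83. stack.pop() : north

-- 84. maze.move(dir='south') : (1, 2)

-- 85. stack.pop() : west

-- 86. maze.move(dir='east') : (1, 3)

-- 87. maze.sense(dir='east') : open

-- 88. stack.push(x='east') : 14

-- 89. maze.move(dir='east') : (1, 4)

-- 90. maze.sense(dir='east') : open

-- 91. stack.push(x='east') : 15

-- 92. maze.move(dir='east') : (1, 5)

-- 93. maze.sense(dir='north') : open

-- 94. stack.push(x='north') : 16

-- 95. maze.move(dir='north') : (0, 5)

-- 96. stack.pop() : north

-- 97. maze.move(dir='south') : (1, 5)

-- 98. maze.sense(dir='south') : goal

-- 99. maze.move(dir='south') : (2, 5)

Answer: (2, 5)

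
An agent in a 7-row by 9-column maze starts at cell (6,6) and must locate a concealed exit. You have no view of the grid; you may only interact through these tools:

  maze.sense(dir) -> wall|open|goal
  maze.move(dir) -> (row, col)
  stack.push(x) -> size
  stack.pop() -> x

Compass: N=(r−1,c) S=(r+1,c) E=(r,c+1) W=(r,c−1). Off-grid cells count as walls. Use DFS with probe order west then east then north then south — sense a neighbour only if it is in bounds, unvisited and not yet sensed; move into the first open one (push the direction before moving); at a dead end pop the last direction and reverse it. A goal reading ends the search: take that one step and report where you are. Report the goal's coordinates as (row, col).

;; 1. maze.sense(dir→west) => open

;; 2. stack.push(x→west) => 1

;; 3. maze.move(dir→west) => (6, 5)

;; 4. maze.sense(dir→west) => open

;; 5. stack.push(x→west) => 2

;; 6. maze.move(dir→west) => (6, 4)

;; 7. maze.sense(dir→west) => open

;; 8. stack.push(x→west) => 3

;; 9. maze.move(dir→west) => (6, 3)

;; 10. maze.sense(dir→west) => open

;; 11. stack.push(x→west) => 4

;; 12. maze.move(dir→west) => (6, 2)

;; 13. maze.sense(dir→west) => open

;; 14. stack.push(x→west) => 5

;; 15. maze.move(dir→west) => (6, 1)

;; 16. maze.sense(dir→west) => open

;; 17. stack.push(x→west) => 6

;; 18. maze.move(dir→west) => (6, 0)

;; 19. maze.sense(dir→north) => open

;; 20. stack.push(x→north) => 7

;; 21. maze.move(dir→north) => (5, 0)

;; 22. maze.sense(dir→east) => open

;; 23. stack.push(x→east) => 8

;; 24. maze.move(dir→east) => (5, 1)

;; 25. maze.sense(dir→east) => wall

;; 26. maze.sense(dir→north) => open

;; 27. stack.push(x→north) => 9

;; 28. maze.move(dir→north) => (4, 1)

;; 29. maze.sense(dir→west) => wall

;; 30. maze.sense(dir→east) => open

;; 31. stack.push(x→east) => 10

;; 32. maze.move(dir→east) => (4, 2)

;; 33. maze.sense(dir→east) => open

;; 34. stack.push(x→east) => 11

;; 35. maze.move(dir→east) => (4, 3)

;; 36. maze.sense(dir→east) => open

;; 37. stack.push(x→east) => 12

;; 38. maze.move(dir→east) => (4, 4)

;; 39. maze.sense(dir→east) => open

;; 40. stack.push(x→east) => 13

;; 41. maze.move(dir→east) => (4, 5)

;; 42. maze.sense(dir→east) => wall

;; 43. maze.sense(dir→north) => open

;; 44. stack.push(x→north) => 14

;; 45. maze.move(dir→north) => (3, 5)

;; 46. maze.sense(dir→west) => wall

;; 47. maze.sense(dir→east) => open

;; 48. stack.push(x→east) => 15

;; 49. maze.move(dir→east) => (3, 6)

;; 50. maze.sense(dir→east) => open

;; 51. stack.push(x→east) => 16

;; 52. maze.move(dir→east) => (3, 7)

;; 53. maze.sense(dir→east) => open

;; 54. stack.push(x→east) => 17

;; 55. maze.move(dir→east) => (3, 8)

;; 56. maze.sense(dir→north) => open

;; 57. stack.push(x→north) => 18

;; 58. maze.move(dir→north) => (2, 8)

;; 59. maze.sense(dir→west) => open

;; 60. stack.push(x→west) => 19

;; 61. maze.move(dir→west) => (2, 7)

;; 62. maze.sense(dir→west) => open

;; 63. stack.push(x→west) => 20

;; 64. maze.move(dir→west) => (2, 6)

;; 65. maze.sense(dir→west) => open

;; 66. stack.push(x→west) => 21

;; 67. maze.move(dir→west) => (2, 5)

;; 68. maze.sense(dir→west) => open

;; 69. stack.push(x→west) => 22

;; 70. maze.move(dir→west) => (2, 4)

;; 71. maze.sense(dir→west) => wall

;; 72. maze.sense(dir→north) => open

;; 73. stack.push(x→north) => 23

;; 74. maze.move(dir→north) => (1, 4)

;; 75. maze.sense(dir→west) => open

;; 76. stack.push(x→west) => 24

;; 77. maze.move(dir→west) => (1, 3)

;; 78. maze.sense(dir→west) => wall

;; 79. maze.sense(dir→north) => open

;; 80. stack.push(x→north) => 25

;; 81. maze.move(dir→north) => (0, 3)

;; 82. maze.sense(dir→west) => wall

;; 83. maze.sense(dir→east) => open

;; 84. stack.push(x→east) => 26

;; 85. maze.move(dir→east) => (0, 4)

;; 86. maze.sense(dir→east) => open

;; 87. stack.push(x→east) => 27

;; 88. maze.move(dir→east) => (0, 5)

;; 89. maze.sense(dir→east) => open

;; 90. stack.push(x→east) => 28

;; 91. maze.move(dir→east) => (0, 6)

;; 92. maze.sense(dir→east) => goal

;; 93. maze.move(dir→east) => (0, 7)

Answer: (0, 7)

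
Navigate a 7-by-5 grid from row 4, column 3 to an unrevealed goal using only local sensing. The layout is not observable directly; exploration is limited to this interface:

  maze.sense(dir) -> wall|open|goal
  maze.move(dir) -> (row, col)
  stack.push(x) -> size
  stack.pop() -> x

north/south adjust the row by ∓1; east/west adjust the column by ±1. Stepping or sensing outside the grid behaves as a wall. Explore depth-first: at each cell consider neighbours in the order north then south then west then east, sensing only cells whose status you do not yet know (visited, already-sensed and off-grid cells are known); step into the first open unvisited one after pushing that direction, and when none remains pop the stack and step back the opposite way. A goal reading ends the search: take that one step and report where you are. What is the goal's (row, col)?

% maze.sense dir→north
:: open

% stack.push x→north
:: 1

% maze.move dir→north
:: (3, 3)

% maze.sense dir→north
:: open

% stack.push x→north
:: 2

% maze.move dir→north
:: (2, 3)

% maze.sense dir→north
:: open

% stack.push x→north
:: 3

% maze.move dir→north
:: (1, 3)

% maze.sense dir→north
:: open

% stack.push x→north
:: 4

% maze.move dir→north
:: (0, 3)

% maze.sense dir→west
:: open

% stack.push x→west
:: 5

% maze.move dir→west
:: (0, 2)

% maze.sense dir→south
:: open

% stack.push x→south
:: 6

% maze.move dir→south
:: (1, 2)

% maze.sense dir→south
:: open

% stack.push x→south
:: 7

% maze.move dir→south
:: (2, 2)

% maze.sense dir→south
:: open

% stack.push x→south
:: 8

% maze.move dir→south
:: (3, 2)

% maze.sense dir→south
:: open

% stack.push x→south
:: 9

% maze.move dir→south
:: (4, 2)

% maze.sense dir→south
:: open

% stack.push x→south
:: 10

% maze.move dir→south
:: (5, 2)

% maze.sense dir→south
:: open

% stack.push x→south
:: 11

% maze.move dir→south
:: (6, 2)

% maze.sense dir→west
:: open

% stack.push x→west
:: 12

% maze.move dir→west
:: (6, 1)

% maze.sense dir→north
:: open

% stack.push x→north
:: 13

% maze.move dir→north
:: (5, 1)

% maze.sense dir→north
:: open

% stack.push x→north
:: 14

% maze.move dir→north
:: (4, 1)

% maze.sense dir→north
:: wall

% maze.sense dir→west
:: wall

% stack.pop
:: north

% maze.move dir→south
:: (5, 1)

% maze.sense dir→west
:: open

% stack.push x→west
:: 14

% maze.move dir→west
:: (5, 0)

% maze.sense dir→south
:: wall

% stack.pop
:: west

% maze.move dir→east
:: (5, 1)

% stack.pop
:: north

% maze.move dir→south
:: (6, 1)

% stack.pop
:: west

% maze.move dir→east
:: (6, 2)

% maze.sense dir→east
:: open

% stack.push x→east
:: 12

% maze.move dir→east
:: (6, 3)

% maze.sense dir→north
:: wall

% maze.sense dir→east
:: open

% stack.push x→east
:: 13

% maze.move dir→east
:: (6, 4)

% maze.sense dir→north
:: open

% stack.push x→north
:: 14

% maze.move dir→north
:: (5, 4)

% maze.sense dir→north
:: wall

% stack.pop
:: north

% maze.move dir→south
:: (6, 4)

% stack.pop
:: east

% maze.move dir→west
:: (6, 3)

% stack.pop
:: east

% maze.move dir→west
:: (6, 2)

% stack.pop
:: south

% maze.move dir→north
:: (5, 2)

% stack.pop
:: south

% maze.move dir→north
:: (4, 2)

% stack.pop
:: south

% maze.move dir→north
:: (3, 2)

% stack.pop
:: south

% maze.move dir→north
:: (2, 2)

% maze.sense dir→west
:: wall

% stack.pop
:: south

% maze.move dir→north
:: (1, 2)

% maze.sense dir→west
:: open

% stack.push x→west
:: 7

% maze.move dir→west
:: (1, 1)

% maze.sense dir→north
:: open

% stack.push x→north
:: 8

% maze.move dir→north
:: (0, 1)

% maze.sense dir→west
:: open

% stack.push x→west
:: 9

% maze.move dir→west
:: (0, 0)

% maze.sense dir→south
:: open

% stack.push x→south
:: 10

% maze.move dir→south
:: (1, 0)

% maze.sense dir→south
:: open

% stack.push x→south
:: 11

% maze.move dir→south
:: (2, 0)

% maze.sense dir→south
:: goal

% maze.move dir→south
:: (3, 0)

Answer: (3, 0)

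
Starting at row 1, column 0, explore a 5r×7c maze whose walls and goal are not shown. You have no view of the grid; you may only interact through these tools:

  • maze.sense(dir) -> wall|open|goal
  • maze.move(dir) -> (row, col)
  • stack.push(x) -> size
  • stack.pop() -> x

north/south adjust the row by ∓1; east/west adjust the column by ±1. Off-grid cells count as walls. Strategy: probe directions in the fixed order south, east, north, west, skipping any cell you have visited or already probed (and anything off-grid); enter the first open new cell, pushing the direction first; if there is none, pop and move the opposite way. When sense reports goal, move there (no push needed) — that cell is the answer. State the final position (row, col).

! 1. sense(south) ~> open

! 2. push(south) ~> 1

! 3. move(south) ~> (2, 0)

! 4. sense(south) ~> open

! 5. push(south) ~> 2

! 6. move(south) ~> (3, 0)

! 7. sense(south) ~> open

! 8. push(south) ~> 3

! 9. move(south) ~> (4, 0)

! 10. sense(east) ~> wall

! 11. pop() ~> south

! 12. move(north) ~> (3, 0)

! 13. sense(east) ~> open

! 14. push(east) ~> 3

! 15. move(east) ~> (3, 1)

! 16. sense(east) ~> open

! 17. push(east) ~> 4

! 18. move(east) ~> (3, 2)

! 19. sense(south) ~> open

! 20. push(south) ~> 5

! 21. move(south) ~> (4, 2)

! 22. sense(east) ~> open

! 23. push(east) ~> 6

! 24. move(east) ~> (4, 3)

! 25. sense(east) ~> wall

! 26. sense(north) ~> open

! 27. push(north) ~> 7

! 28. move(north) ~> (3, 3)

! 29. sense(east) ~> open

! 30. push(east) ~> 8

! 31. move(east) ~> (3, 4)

! 32. sense(east) ~> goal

! 33. move(east) ~> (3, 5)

Answer: (3, 5)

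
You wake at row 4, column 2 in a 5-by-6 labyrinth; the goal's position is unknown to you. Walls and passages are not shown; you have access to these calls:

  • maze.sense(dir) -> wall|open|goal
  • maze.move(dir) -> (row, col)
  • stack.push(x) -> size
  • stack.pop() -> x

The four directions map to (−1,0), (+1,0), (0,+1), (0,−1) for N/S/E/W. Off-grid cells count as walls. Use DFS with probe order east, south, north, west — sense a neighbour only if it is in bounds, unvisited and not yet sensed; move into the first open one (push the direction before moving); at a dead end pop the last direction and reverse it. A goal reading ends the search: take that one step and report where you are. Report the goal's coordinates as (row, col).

> maze.sense dir→east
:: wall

> maze.sense dir→north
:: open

> stack.push x→north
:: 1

> maze.move dir→north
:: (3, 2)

> maze.sense dir→east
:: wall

> maze.sense dir→north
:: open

> stack.push x→north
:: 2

> maze.move dir→north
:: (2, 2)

> maze.sense dir→east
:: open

> stack.push x→east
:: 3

> maze.move dir→east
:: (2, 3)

> maze.sense dir→east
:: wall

> maze.sense dir→north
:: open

> stack.push x→north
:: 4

> maze.move dir→north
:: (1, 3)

> maze.sense dir→east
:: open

> stack.push x→east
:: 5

> maze.move dir→east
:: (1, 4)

> maze.sense dir→east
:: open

> stack.push x→east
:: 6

> maze.move dir→east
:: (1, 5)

> maze.sense dir→south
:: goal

> maze.move dir→south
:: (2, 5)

Answer: (2, 5)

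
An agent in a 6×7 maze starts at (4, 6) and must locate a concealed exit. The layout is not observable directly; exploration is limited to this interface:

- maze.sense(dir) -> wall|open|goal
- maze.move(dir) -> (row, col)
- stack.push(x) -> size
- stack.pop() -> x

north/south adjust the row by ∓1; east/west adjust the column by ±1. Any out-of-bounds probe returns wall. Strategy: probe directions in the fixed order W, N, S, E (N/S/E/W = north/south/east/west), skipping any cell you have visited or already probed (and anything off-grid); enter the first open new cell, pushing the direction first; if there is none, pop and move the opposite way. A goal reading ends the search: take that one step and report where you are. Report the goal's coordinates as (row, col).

==> maze.sense(west)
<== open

==> stack.push(west)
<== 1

==> maze.move(west)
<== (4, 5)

==> maze.sense(west)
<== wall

==> maze.sense(north)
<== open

==> stack.push(north)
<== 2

==> maze.move(north)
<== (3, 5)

==> maze.sense(west)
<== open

==> stack.push(west)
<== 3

==> maze.move(west)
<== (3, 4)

==> maze.sense(west)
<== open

==> stack.push(west)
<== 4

==> maze.move(west)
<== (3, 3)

==> maze.sense(west)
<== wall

==> maze.sense(north)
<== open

==> stack.push(north)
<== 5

==> maze.move(north)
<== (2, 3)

==> maze.sense(west)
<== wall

==> maze.sense(north)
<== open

==> stack.push(north)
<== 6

==> maze.move(north)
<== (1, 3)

==> maze.sense(west)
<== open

==> stack.push(west)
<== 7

==> maze.move(west)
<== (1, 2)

==> maze.sense(west)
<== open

==> stack.push(west)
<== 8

==> maze.move(west)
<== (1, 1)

==> maze.sense(west)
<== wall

==> maze.sense(north)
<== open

==> stack.push(north)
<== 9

==> maze.move(north)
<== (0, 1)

==> maze.sense(west)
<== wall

==> maze.sense(east)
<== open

==> stack.push(east)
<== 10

==> maze.move(east)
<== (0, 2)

==> maze.sense(east)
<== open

==> stack.push(east)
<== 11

==> maze.move(east)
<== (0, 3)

==> maze.sense(east)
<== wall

==> stack.pop()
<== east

==> maze.move(west)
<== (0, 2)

==> stack.pop()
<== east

==> maze.move(west)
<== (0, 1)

==> stack.pop()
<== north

==> maze.move(south)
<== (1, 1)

==> maze.sense(south)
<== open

==> stack.push(south)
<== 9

==> maze.move(south)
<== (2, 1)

==> maze.sense(west)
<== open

==> stack.push(west)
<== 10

==> maze.move(west)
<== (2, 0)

==> maze.sense(south)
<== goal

==> maze.move(south)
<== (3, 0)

Answer: (3, 0)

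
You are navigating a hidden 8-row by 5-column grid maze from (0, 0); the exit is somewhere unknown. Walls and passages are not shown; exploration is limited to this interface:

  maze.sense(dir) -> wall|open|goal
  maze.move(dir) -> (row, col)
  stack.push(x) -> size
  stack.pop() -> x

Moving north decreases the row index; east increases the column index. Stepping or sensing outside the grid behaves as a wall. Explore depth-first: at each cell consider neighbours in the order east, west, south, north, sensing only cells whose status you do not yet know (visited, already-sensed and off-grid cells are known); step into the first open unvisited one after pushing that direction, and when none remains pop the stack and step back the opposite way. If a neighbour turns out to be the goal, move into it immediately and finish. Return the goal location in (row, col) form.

// 1. maze.sense(east) => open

// 2. stack.push(east) => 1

// 3. maze.move(east) => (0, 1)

// 4. maze.sense(east) => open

// 5. stack.push(east) => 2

// 6. maze.move(east) => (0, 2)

// 7. maze.sense(east) => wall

// 8. maze.sense(south) => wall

// 9. stack.pop() => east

// 10. maze.move(west) => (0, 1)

// 11. maze.sense(south) => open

// 12. stack.push(south) => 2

// 13. maze.move(south) => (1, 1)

// 14. maze.sense(west) => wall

// 15. maze.sense(south) => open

// 16. stack.push(south) => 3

// 17. maze.move(south) => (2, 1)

// 18. maze.sense(east) => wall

// 19. maze.sense(west) => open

// 20. stack.push(west) => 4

// 21. maze.move(west) => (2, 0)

// 22. maze.sense(south) => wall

// 23. stack.pop() => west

// 24. maze.move(east) => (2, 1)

// 25. maze.sense(south) => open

// 26. stack.push(south) => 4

// 27. maze.move(south) => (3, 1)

// 28. maze.sense(east) => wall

// 29. maze.sense(south) => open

// 30. stack.push(south) => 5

// 31. maze.move(south) => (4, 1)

// 32. maze.sense(east) => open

// 33. stack.push(east) => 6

// 34. maze.move(east) => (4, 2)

// 35. maze.sense(east) => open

// 36. stack.push(east) => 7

// 37. maze.move(east) => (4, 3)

// 38. maze.sense(east) => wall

// 39. maze.sense(south) => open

// 40. stack.push(south) => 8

// 41. maze.move(south) => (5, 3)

// 42. maze.sense(east) => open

// 43. stack.push(east) => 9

// 44. maze.move(east) => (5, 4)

// 45. maze.sense(south) => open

// 46. stack.push(south) => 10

// 47. maze.move(south) => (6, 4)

// 48. maze.sense(west) => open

// 49. stack.push(west) => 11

// 50. maze.move(west) => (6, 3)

// 51. maze.sense(west) => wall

// 52. maze.sense(south) => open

// 53. stack.push(south) => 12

// 54. maze.move(south) => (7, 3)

// 55. maze.sense(east) => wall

// 56. maze.sense(west) => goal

// 57. maze.move(west) => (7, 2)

Answer: (7, 2)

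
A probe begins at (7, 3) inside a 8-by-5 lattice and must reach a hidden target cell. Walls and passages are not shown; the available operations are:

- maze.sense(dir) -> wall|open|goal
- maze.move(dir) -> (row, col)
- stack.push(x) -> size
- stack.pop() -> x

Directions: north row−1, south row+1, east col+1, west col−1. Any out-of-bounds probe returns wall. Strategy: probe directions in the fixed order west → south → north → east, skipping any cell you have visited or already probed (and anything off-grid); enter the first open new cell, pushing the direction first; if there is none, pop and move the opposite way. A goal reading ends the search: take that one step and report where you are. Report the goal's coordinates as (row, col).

% 1. sense(dir=west) -> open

% 2. push(x=west) -> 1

% 3. move(dir=west) -> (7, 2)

% 4. sense(dir=west) -> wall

% 5. sense(dir=north) -> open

% 6. push(x=north) -> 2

% 7. move(dir=north) -> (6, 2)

% 8. sense(dir=west) -> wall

% 9. sense(dir=north) -> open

% 10. push(x=north) -> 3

% 11. move(dir=north) -> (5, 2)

% 12. sense(dir=west) -> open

% 13. push(x=west) -> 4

% 14. move(dir=west) -> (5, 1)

% 15. sense(dir=west) -> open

% 16. push(x=west) -> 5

% 17. move(dir=west) -> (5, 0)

% 18. sense(dir=south) -> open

% 19. push(x=south) -> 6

% 20. move(dir=south) -> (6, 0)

% 21. sense(dir=south) -> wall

% 22. pop() -> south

% 23. move(dir=north) -> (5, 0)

% 24. sense(dir=north) -> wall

% 25. pop() -> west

% 26. move(dir=east) -> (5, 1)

% 27. sense(dir=north) -> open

% 28. push(x=north) -> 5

% 29. move(dir=north) -> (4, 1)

% 30. sense(dir=north) -> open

% 31. push(x=north) -> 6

% 32. move(dir=north) -> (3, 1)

% 33. sense(dir=west) -> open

% 34. push(x=west) -> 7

% 35. move(dir=west) -> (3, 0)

% 36. sense(dir=north) -> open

% 37. push(x=north) -> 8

% 38. move(dir=north) -> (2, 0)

% 39. sense(dir=north) -> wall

% 40. sense(dir=east) -> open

% 41. push(x=east) -> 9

% 42. move(dir=east) -> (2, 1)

% 43. sense(dir=north) -> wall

% 44. sense(dir=east) -> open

% 45. push(x=east) -> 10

% 46. move(dir=east) -> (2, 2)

% 47. sense(dir=south) -> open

% 48. push(x=south) -> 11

% 49. move(dir=south) -> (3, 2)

% 50. sense(dir=south) -> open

% 51. push(x=south) -> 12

% 52. move(dir=south) -> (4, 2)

% 53. sense(dir=east) -> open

% 54. push(x=east) -> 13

% 55. move(dir=east) -> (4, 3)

% 56. sense(dir=south) -> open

% 57. push(x=south) -> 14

% 58. move(dir=south) -> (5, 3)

% 59. sense(dir=south) -> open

% 60. push(x=south) -> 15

% 61. move(dir=south) -> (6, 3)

% 62. sense(dir=east) -> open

% 63. push(x=east) -> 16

% 64. move(dir=east) -> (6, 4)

% 65. sense(dir=south) -> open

% 66. push(x=south) -> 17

% 67. move(dir=south) -> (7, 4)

% 68. pop() -> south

% 69. move(dir=north) -> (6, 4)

% 70. sense(dir=north) -> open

% 71. push(x=north) -> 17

% 72. move(dir=north) -> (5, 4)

% 73. sense(dir=north) -> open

% 74. push(x=north) -> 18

% 75. move(dir=north) -> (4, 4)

% 76. sense(dir=north) -> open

% 77. push(x=north) -> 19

% 78. move(dir=north) -> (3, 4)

% 79. sense(dir=west) -> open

% 80. push(x=west) -> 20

% 81. move(dir=west) -> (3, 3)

% 82. sense(dir=north) -> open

% 83. push(x=north) -> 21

% 84. move(dir=north) -> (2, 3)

% 85. sense(dir=north) -> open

% 86. push(x=north) -> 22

% 87. move(dir=north) -> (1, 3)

% 88. sense(dir=west) -> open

% 89. push(x=west) -> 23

% 90. move(dir=west) -> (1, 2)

% 91. sense(dir=north) -> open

% 92. push(x=north) -> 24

% 93. move(dir=north) -> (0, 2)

% 94. sense(dir=west) -> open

% 95. push(x=west) -> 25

% 96. move(dir=west) -> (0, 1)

% 97. sense(dir=west) -> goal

% 98. move(dir=west) -> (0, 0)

Answer: (0, 0)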